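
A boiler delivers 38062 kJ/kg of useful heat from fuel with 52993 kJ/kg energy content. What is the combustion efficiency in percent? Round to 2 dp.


Efficiency = (Q_useful / Q_fuel) * 100
Efficiency = (38062 / 52993) * 100
Efficiency = 0.7182 * 100 = 71.82%


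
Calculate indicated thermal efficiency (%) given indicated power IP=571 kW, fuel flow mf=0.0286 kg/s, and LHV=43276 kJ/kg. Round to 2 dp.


eta_ith = (IP / (mf * LHV)) * 100
Denominator = 0.0286 * 43276 = 1237.6936 kW
eta_ith = (571 / 1237.6936) * 100 = 46.13%


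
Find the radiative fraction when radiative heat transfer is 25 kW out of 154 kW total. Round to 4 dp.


f_rad = Q_rad / Q_total
f_rad = 25 / 154 = 0.1623


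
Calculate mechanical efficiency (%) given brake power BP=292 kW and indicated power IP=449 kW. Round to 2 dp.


eta_mech = (BP / IP) * 100
Ratio = 292 / 449 = 0.6503
eta_mech = 0.6503 * 100 = 65.03%


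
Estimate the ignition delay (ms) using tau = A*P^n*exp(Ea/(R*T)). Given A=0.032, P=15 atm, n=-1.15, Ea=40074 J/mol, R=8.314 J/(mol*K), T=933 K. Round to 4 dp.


tau = A * P^n * exp(Ea/(R*T))
P^n = 15^(-1.15) = 0.04441146
Ea/(R*T) = 40074/(8.314*933) = 5.166198
exp(Ea/(R*T)) = 175.247244
tau = 0.032 * 0.04441146 * 175.247244 = 0.2491 ms


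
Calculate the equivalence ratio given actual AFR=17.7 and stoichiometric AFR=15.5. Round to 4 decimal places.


phi = AFR_stoich / AFR_actual
phi = 15.5 / 17.7 = 0.8757


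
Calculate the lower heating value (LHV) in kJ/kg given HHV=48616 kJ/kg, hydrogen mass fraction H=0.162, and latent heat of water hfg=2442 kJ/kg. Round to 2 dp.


LHV = HHV - hfg * 9 * H
Water correction = 2442 * 9 * 0.162 = 3560.436 kJ/kg
LHV = 48616 - 3560.436 = 45055.56 kJ/kg


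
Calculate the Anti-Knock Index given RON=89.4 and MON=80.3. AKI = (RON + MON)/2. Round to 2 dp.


AKI = (RON + MON) / 2
AKI = (89.4 + 80.3) / 2
AKI = 169.7 / 2 = 84.85


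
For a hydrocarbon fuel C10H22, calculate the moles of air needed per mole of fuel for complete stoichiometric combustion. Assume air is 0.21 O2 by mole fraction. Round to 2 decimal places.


Balanced combustion: C10H22 + 15.5 O2 -> 10 CO2 + 11 H2O
O2 needed = C + H/4 = 10 + 22/4 = 15.50 moles
Air moles = O2 / 0.21 = 15.50 / 0.21 = 73.81 moles air


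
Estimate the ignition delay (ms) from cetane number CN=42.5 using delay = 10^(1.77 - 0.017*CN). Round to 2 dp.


delay = 10^(1.77 - 0.017*CN)
Exponent = 1.77 - 0.017*42.5 = 1.0475
delay = 10^1.0475 = 11.16 ms


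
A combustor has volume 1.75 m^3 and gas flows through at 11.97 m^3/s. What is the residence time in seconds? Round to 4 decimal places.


tau = V / Q_flow
tau = 1.75 / 11.97 = 0.1462 s


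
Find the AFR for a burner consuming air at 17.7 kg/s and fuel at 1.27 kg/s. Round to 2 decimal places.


AFR = m_air / m_fuel
AFR = 17.7 / 1.27 = 13.94


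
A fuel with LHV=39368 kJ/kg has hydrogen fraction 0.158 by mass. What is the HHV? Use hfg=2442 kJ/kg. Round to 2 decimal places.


HHV = LHV + hfg * 9 * H
Water addition = 2442 * 9 * 0.158 = 3472.524 kJ/kg
HHV = 39368 + 3472.524 = 42840.52 kJ/kg


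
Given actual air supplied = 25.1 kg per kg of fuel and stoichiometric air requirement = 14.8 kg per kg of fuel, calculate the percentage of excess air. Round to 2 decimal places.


Excess air = actual - stoichiometric = 25.1 - 14.8 = 10.30 kg/kg fuel
Excess air % = (excess / stoich) * 100 = (10.30 / 14.8) * 100 = 69.59%


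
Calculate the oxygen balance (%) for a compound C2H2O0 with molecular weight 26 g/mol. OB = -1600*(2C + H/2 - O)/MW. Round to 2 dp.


OB = -1600 * (2C + H/2 - O) / MW
Inner = 2*2 + 2/2 - 0 = 5.00
OB = -1600 * 5.00 / 26 = -307.69%


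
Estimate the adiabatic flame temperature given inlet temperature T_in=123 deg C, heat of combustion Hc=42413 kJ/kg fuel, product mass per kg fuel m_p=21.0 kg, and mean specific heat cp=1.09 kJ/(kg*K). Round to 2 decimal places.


T_ad = T_in + Hc / (m_p * cp)
Denominator = 21.0 * 1.09 = 22.8900
Temperature rise = 42413 / 22.8900 = 1852.91 K
T_ad = 123 + 1852.91 = 1975.91 deg C


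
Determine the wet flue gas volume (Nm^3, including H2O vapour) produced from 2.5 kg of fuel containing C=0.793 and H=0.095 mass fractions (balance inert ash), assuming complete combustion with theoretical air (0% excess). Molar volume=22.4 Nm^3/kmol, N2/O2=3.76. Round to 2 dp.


Per kg fuel: CO2 = (C/12 kmol)*22.4 = (0.793/12)*22.4 = 1.48027 Nm^3
Per kg fuel: H2O = (H/2 kmol)*22.4 = (0.095/2)*22.4 = 1.06400 Nm^3
O2 needed per kg fuel = C/12 + H/4 = 0.793/12 + 0.095/4 = 0.08983333 kmol
Per kg fuel: N2 = O2*3.76*22.4 = 0.08983333*3.76*22.4 = 7.56612 Nm^3
Total per kg = 1.48027 + 1.06400 + 7.56612 = 10.11039 Nm^3
Total = 10.11039 * 2.5 = 25.28 Nm^3


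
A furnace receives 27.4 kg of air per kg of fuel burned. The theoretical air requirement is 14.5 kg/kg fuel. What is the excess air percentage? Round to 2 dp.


Excess air = actual - stoichiometric = 27.4 - 14.5 = 12.90 kg/kg fuel
Excess air % = (excess / stoich) * 100 = (12.90 / 14.5) * 100 = 88.97%


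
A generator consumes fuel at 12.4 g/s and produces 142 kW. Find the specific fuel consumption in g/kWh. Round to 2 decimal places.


SFC = (mf / BP) * 3600
Rate = 12.4 / 142 = 0.087324 g/(s*kW)
SFC = 0.087324 * 3600 = 314.37 g/kWh


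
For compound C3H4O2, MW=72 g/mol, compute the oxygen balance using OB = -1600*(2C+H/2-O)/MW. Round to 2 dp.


OB = -1600 * (2C + H/2 - O) / MW
Inner = 2*3 + 4/2 - 2 = 6.00
OB = -1600 * 6.00 / 72 = -133.33%


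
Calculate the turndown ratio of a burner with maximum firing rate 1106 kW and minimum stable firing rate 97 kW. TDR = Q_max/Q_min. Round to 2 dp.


TDR = Q_max / Q_min
TDR = 1106 / 97 = 11.40


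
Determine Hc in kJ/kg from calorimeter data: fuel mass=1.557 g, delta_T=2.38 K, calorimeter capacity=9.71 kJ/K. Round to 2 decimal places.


Hc = C_cal * delta_T / m_fuel
Q_released = 9.71 * 2.38 = 23.1098 kJ
m_fuel = 1.557 g = 1.557/1000 kg = 0.001557 kg
Hc = 23.1098 / 0.001557 = 14842.52 kJ/kg


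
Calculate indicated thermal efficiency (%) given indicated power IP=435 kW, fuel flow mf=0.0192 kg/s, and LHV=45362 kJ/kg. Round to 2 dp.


eta_ith = (IP / (mf * LHV)) * 100
Denominator = 0.0192 * 45362 = 870.9504 kW
eta_ith = (435 / 870.9504) * 100 = 49.95%


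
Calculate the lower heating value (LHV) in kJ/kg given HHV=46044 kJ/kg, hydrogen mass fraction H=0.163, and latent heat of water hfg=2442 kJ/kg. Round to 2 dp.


LHV = HHV - hfg * 9 * H
Water correction = 2442 * 9 * 0.163 = 3582.414 kJ/kg
LHV = 46044 - 3582.414 = 42461.59 kJ/kg


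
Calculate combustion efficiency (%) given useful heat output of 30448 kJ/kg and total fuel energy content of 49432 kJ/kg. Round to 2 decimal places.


Efficiency = (Q_useful / Q_fuel) * 100
Efficiency = (30448 / 49432) * 100
Efficiency = 0.6160 * 100 = 61.60%


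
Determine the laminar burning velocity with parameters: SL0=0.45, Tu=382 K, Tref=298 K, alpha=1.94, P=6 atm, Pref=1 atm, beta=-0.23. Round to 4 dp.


SL = SL0 * (Tu/Tref)^alpha * (P/Pref)^beta
T ratio = 382/298 = 1.28187919
(T ratio)^alpha = 1.28187919^1.94 = 1.618912
(P/Pref)^beta = 6^(-0.23) = 0.662255
SL = 0.45 * 1.618912 * 0.662255 = 0.4825 m/s


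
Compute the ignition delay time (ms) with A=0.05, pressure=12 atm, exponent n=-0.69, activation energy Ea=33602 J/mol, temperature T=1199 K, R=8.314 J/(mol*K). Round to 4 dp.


tau = A * P^n * exp(Ea/(R*T))
P^n = 12^(-0.69) = 0.18003832
Ea/(R*T) = 33602/(8.314*1199) = 3.370823
exp(Ea/(R*T)) = 29.102463
tau = 0.05 * 0.18003832 * 29.102463 = 0.2620 ms


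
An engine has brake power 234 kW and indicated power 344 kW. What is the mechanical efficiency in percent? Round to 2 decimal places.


eta_mech = (BP / IP) * 100
Ratio = 234 / 344 = 0.6802
eta_mech = 0.6802 * 100 = 68.02%


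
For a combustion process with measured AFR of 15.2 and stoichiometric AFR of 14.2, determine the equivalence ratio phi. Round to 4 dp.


phi = AFR_stoich / AFR_actual
phi = 14.2 / 15.2 = 0.9342


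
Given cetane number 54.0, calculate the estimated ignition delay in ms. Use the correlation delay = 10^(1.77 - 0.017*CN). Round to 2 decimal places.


delay = 10^(1.77 - 0.017*CN)
Exponent = 1.77 - 0.017*54.0 = 0.8520
delay = 10^0.8520 = 7.11 ms


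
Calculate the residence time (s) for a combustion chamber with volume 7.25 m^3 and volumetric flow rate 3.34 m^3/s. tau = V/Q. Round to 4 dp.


tau = V / Q_flow
tau = 7.25 / 3.34 = 2.1707 s


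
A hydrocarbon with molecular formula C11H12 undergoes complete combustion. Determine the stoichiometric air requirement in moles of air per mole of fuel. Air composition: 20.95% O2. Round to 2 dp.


Balanced combustion: C11H12 + 14 O2 -> 11 CO2 + 6 H2O
O2 needed = C + H/4 = 11 + 12/4 = 14.00 moles
Air moles = O2 / 0.2095 = 14.00 / 0.2095 = 66.83 moles air


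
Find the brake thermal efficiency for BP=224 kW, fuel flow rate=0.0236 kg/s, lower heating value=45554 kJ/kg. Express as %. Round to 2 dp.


eta_BTE = (BP / (mf * LHV)) * 100
Denominator = 0.0236 * 45554 = 1075.0744 kW
eta_BTE = (224 / 1075.0744) * 100 = 20.84%


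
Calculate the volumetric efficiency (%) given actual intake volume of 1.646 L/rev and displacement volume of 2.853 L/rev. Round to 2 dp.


eta_v = (V_actual / V_disp) * 100
Ratio = 1.646 / 2.853 = 0.5769
eta_v = 0.5769 * 100 = 57.69%


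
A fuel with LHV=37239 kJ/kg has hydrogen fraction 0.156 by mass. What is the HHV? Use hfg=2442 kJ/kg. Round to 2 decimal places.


HHV = LHV + hfg * 9 * H
Water addition = 2442 * 9 * 0.156 = 3428.568 kJ/kg
HHV = 37239 + 3428.568 = 40667.57 kJ/kg


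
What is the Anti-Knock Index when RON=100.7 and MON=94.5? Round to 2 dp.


AKI = (RON + MON) / 2
AKI = (100.7 + 94.5) / 2
AKI = 195.2 / 2 = 97.60


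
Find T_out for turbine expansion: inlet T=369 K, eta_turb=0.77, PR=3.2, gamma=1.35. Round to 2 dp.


T_out = T_in * (1 - eta * (1 - PR^(-(gamma-1)/gamma)))
Exponent = -(1.35-1)/1.35 = -0.25925926
PR^exp = 3.2^(-0.25925926) = 0.73966521
Factor = 1 - 0.77*(1 - 0.73966521) = 0.79954221
T_out = 369 * 0.79954221 = 295.03 K


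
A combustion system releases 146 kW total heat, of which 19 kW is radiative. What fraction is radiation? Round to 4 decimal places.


f_rad = Q_rad / Q_total
f_rad = 19 / 146 = 0.1301


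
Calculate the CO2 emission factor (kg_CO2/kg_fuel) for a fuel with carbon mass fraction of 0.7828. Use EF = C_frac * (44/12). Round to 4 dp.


EF = C_frac * (M_CO2 / M_C)
EF = 0.7828 * (44/12)
EF = 0.7828 * 3.666667 = 2.8703 kg_CO2/kg_fuel


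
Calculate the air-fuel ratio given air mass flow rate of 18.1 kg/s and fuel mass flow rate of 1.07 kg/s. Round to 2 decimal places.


AFR = m_air / m_fuel
AFR = 18.1 / 1.07 = 16.92


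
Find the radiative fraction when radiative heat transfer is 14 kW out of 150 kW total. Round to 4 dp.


f_rad = Q_rad / Q_total
f_rad = 14 / 150 = 0.0933


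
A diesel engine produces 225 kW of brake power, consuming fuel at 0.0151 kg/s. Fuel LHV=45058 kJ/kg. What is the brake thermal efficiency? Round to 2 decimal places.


eta_BTE = (BP / (mf * LHV)) * 100
Denominator = 0.0151 * 45058 = 680.3758 kW
eta_BTE = (225 / 680.3758) * 100 = 33.07%


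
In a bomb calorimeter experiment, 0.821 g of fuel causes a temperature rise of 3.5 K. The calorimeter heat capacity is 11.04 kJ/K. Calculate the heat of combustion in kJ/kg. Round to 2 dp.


Hc = C_cal * delta_T / m_fuel
Q_released = 11.04 * 3.5 = 38.6400 kJ
m_fuel = 0.821 g = 0.821/1000 kg = 0.000821 kg
Hc = 38.6400 / 0.000821 = 47064.56 kJ/kg


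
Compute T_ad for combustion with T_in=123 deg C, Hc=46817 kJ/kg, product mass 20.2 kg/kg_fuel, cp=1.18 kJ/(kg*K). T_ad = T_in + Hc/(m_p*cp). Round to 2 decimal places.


T_ad = T_in + Hc / (m_p * cp)
Denominator = 20.2 * 1.18 = 23.8360
Temperature rise = 46817 / 23.8360 = 1964.13 K
T_ad = 123 + 1964.13 = 2087.13 deg C


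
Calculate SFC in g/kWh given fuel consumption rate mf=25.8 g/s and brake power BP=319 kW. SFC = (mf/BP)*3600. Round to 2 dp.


SFC = (mf / BP) * 3600
Rate = 25.8 / 319 = 0.080878 g/(s*kW)
SFC = 0.080878 * 3600 = 291.16 g/kWh


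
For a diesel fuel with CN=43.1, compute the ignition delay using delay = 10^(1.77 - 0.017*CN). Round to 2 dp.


delay = 10^(1.77 - 0.017*CN)
Exponent = 1.77 - 0.017*43.1 = 1.0373
delay = 10^1.0373 = 10.90 ms


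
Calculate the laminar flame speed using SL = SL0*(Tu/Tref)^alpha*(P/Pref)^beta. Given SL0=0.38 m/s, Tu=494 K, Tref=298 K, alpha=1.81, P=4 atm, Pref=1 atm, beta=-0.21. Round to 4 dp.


SL = SL0 * (Tu/Tref)^alpha * (P/Pref)^beta
T ratio = 494/298 = 1.65771812
(T ratio)^alpha = 1.65771812^1.81 = 2.496401
(P/Pref)^beta = 4^(-0.21) = 0.747425
SL = 0.38 * 2.496401 * 0.747425 = 0.7090 m/s


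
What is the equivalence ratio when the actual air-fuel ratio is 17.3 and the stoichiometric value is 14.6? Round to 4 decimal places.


phi = AFR_stoich / AFR_actual
phi = 14.6 / 17.3 = 0.8439


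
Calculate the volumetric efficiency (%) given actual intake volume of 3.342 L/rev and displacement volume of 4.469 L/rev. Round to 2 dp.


eta_v = (V_actual / V_disp) * 100
Ratio = 3.342 / 4.469 = 0.7478
eta_v = 0.7478 * 100 = 74.78%


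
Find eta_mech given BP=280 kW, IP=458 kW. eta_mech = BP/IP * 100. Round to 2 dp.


eta_mech = (BP / IP) * 100
Ratio = 280 / 458 = 0.6114
eta_mech = 0.6114 * 100 = 61.14%


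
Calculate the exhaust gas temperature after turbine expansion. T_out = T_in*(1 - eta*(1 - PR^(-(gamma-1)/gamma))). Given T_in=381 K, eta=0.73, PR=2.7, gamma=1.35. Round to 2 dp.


T_out = T_in * (1 - eta * (1 - PR^(-(gamma-1)/gamma)))
Exponent = -(1.35-1)/1.35 = -0.25925926
PR^exp = 2.7^(-0.25925926) = 0.77297411
Factor = 1 - 0.73*(1 - 0.77297411) = 0.83427110
T_out = 381 * 0.83427110 = 317.86 K


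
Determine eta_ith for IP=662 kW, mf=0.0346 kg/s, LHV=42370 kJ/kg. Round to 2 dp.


eta_ith = (IP / (mf * LHV)) * 100
Denominator = 0.0346 * 42370 = 1466.0020 kW
eta_ith = (662 / 1466.0020) * 100 = 45.16%


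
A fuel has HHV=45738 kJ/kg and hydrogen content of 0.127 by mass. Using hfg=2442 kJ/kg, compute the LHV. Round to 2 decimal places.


LHV = HHV - hfg * 9 * H
Water correction = 2442 * 9 * 0.127 = 2791.206 kJ/kg
LHV = 45738 - 2791.206 = 42946.79 kJ/kg


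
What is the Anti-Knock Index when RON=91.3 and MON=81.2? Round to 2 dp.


AKI = (RON + MON) / 2
AKI = (91.3 + 81.2) / 2
AKI = 172.5 / 2 = 86.25


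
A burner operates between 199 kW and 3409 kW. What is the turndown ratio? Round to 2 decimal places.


TDR = Q_max / Q_min
TDR = 3409 / 199 = 17.13


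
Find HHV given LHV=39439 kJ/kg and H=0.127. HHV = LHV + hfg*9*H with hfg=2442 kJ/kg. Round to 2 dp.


HHV = LHV + hfg * 9 * H
Water addition = 2442 * 9 * 0.127 = 2791.206 kJ/kg
HHV = 39439 + 2791.206 = 42230.21 kJ/kg


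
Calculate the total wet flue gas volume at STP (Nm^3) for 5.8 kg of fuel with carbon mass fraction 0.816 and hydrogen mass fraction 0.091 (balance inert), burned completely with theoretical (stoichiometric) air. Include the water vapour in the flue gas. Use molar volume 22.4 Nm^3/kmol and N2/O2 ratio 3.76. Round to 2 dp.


Per kg fuel: CO2 = (C/12 kmol)*22.4 = (0.816/12)*22.4 = 1.52320 Nm^3
Per kg fuel: H2O = (H/2 kmol)*22.4 = (0.091/2)*22.4 = 1.01920 Nm^3
O2 needed per kg fuel = C/12 + H/4 = 0.816/12 + 0.091/4 = 0.09075000 kmol
Per kg fuel: N2 = O2*3.76*22.4 = 0.09075000*3.76*22.4 = 7.64333 Nm^3
Total per kg = 1.52320 + 1.01920 + 7.64333 = 10.18573 Nm^3
Total = 10.18573 * 5.8 = 59.08 Nm^3


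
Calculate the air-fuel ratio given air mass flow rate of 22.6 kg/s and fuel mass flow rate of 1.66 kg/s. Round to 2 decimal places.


AFR = m_air / m_fuel
AFR = 22.6 / 1.66 = 13.61


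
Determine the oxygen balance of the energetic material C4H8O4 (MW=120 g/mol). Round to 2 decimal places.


OB = -1600 * (2C + H/2 - O) / MW
Inner = 2*4 + 8/2 - 4 = 8.00
OB = -1600 * 8.00 / 120 = -106.67%


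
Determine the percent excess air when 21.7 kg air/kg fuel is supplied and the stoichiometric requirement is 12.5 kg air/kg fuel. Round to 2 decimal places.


Excess air = actual - stoichiometric = 21.7 - 12.5 = 9.20 kg/kg fuel
Excess air % = (excess / stoich) * 100 = (9.20 / 12.5) * 100 = 73.60%


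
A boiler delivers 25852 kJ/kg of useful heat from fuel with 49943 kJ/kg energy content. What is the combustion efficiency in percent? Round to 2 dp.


Efficiency = (Q_useful / Q_fuel) * 100
Efficiency = (25852 / 49943) * 100
Efficiency = 0.5176 * 100 = 51.76%


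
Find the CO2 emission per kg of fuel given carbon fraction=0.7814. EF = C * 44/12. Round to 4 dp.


EF = C_frac * (M_CO2 / M_C)
EF = 0.7814 * (44/12)
EF = 0.7814 * 3.666667 = 2.8651 kg_CO2/kg_fuel


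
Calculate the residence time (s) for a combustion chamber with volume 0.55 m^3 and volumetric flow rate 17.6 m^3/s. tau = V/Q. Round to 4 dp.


tau = V / Q_flow
tau = 0.55 / 17.6 = 0.0313 s


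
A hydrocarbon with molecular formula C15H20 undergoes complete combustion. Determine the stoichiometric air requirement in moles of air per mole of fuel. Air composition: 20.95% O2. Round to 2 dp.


Balanced combustion: C15H20 + 20 O2 -> 15 CO2 + 10 H2O
O2 needed = C + H/4 = 15 + 20/4 = 20.00 moles
Air moles = O2 / 0.2095 = 20.00 / 0.2095 = 95.47 moles air


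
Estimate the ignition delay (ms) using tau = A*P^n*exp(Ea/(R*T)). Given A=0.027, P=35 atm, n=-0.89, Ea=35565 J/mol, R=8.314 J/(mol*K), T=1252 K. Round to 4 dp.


tau = A * P^n * exp(Ea/(R*T))
P^n = 35^(-0.89) = 0.04224540
Ea/(R*T) = 35565/(8.314*1252) = 3.416713
exp(Ea/(R*T)) = 30.469090
tau = 0.027 * 0.04224540 * 30.469090 = 0.0348 ms


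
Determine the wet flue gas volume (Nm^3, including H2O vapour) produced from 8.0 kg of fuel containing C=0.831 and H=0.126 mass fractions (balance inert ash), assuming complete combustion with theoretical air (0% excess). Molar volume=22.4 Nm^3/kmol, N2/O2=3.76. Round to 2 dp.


Per kg fuel: CO2 = (C/12 kmol)*22.4 = (0.831/12)*22.4 = 1.55120 Nm^3
Per kg fuel: H2O = (H/2 kmol)*22.4 = (0.126/2)*22.4 = 1.41120 Nm^3
O2 needed per kg fuel = C/12 + H/4 = 0.831/12 + 0.126/4 = 0.10075000 kmol
Per kg fuel: N2 = O2*3.76*22.4 = 0.10075000*3.76*22.4 = 8.48557 Nm^3
Total per kg = 1.55120 + 1.41120 + 8.48557 = 11.44797 Nm^3
Total = 11.44797 * 8.0 = 91.58 Nm^3


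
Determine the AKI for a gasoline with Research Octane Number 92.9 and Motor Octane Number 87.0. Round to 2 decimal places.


AKI = (RON + MON) / 2
AKI = (92.9 + 87.0) / 2
AKI = 179.9 / 2 = 89.95


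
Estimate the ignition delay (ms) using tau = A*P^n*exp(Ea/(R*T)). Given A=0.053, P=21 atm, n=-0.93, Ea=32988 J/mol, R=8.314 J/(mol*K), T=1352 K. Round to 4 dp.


tau = A * P^n * exp(Ea/(R*T))
P^n = 21^(-0.93) = 0.05892995
Ea/(R*T) = 32988/(8.314*1352) = 2.934738
exp(Ea/(R*T)) = 18.816565
tau = 0.053 * 0.05892995 * 18.816565 = 0.0588 ms


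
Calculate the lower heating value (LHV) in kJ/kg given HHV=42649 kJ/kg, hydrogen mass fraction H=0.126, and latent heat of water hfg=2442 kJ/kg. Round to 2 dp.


LHV = HHV - hfg * 9 * H
Water correction = 2442 * 9 * 0.126 = 2769.228 kJ/kg
LHV = 42649 - 2769.228 = 39879.77 kJ/kg


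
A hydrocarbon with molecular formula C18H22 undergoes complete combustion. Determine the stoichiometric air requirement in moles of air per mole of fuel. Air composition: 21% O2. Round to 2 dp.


Balanced combustion: C18H22 + 23.5 O2 -> 18 CO2 + 11 H2O
O2 needed = C + H/4 = 18 + 22/4 = 23.50 moles
Air moles = O2 / 0.21 = 23.50 / 0.21 = 111.90 moles air


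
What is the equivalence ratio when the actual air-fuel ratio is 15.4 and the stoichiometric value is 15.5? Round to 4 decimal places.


phi = AFR_stoich / AFR_actual
phi = 15.5 / 15.4 = 1.0065


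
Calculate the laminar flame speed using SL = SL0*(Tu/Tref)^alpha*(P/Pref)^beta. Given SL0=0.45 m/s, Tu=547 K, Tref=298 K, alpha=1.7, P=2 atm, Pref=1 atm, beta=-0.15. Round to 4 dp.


SL = SL0 * (Tu/Tref)^alpha * (P/Pref)^beta
T ratio = 547/298 = 1.83557047
(T ratio)^alpha = 1.83557047^1.7 = 2.808089
(P/Pref)^beta = 2^(-0.15) = 0.901250
SL = 0.45 * 2.808089 * 0.901250 = 1.1389 m/s


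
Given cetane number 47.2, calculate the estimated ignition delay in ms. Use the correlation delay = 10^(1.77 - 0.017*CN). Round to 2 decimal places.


delay = 10^(1.77 - 0.017*CN)
Exponent = 1.77 - 0.017*47.2 = 0.9676
delay = 10^0.9676 = 9.28 ms


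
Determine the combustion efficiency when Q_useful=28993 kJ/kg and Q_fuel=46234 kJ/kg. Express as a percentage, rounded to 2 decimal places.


Efficiency = (Q_useful / Q_fuel) * 100
Efficiency = (28993 / 46234) * 100
Efficiency = 0.6271 * 100 = 62.71%


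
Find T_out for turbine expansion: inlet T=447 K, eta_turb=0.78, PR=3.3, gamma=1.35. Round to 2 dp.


T_out = T_in * (1 - eta * (1 - PR^(-(gamma-1)/gamma)))
Exponent = -(1.35-1)/1.35 = -0.25925926
PR^exp = 3.3^(-0.25925926) = 0.73378775
Factor = 1 - 0.78*(1 - 0.73378775) = 0.79235445
T_out = 447 * 0.79235445 = 354.18 K


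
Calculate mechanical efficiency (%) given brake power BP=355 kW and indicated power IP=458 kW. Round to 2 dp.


eta_mech = (BP / IP) * 100
Ratio = 355 / 458 = 0.7751
eta_mech = 0.7751 * 100 = 77.51%


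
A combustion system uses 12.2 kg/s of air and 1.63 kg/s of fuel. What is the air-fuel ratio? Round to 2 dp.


AFR = m_air / m_fuel
AFR = 12.2 / 1.63 = 7.48


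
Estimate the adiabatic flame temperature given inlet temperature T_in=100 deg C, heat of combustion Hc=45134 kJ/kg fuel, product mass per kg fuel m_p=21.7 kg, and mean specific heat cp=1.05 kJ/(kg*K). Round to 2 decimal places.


T_ad = T_in + Hc / (m_p * cp)
Denominator = 21.7 * 1.05 = 22.7850
Temperature rise = 45134 / 22.7850 = 1980.86 K
T_ad = 100 + 1980.86 = 2080.86 deg C


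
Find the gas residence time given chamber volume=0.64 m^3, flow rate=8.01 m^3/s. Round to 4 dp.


tau = V / Q_flow
tau = 0.64 / 8.01 = 0.0799 s


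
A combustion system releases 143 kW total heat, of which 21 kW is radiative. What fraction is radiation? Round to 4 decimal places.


f_rad = Q_rad / Q_total
f_rad = 21 / 143 = 0.1469


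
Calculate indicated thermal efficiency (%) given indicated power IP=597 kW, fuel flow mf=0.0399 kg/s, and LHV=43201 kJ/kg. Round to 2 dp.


eta_ith = (IP / (mf * LHV)) * 100
Denominator = 0.0399 * 43201 = 1723.7199 kW
eta_ith = (597 / 1723.7199) * 100 = 34.63%


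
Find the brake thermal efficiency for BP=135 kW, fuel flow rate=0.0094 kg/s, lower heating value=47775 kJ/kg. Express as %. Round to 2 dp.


eta_BTE = (BP / (mf * LHV)) * 100
Denominator = 0.0094 * 47775 = 449.0850 kW
eta_BTE = (135 / 449.0850) * 100 = 30.06%


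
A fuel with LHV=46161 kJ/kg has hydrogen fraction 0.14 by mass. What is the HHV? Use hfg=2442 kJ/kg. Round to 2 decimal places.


HHV = LHV + hfg * 9 * H
Water addition = 2442 * 9 * 0.14 = 3076.920 kJ/kg
HHV = 46161 + 3076.920 = 49237.92 kJ/kg


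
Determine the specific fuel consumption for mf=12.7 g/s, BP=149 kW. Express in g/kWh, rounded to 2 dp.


SFC = (mf / BP) * 3600
Rate = 12.7 / 149 = 0.085235 g/(s*kW)
SFC = 0.085235 * 3600 = 306.85 g/kWh


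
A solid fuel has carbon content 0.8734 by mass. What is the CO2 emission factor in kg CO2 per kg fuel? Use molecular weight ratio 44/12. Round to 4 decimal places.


EF = C_frac * (M_CO2 / M_C)
EF = 0.8734 * (44/12)
EF = 0.8734 * 3.666667 = 3.2025 kg_CO2/kg_fuel


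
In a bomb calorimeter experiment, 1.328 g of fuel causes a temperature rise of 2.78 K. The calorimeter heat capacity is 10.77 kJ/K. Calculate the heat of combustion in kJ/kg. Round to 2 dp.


Hc = C_cal * delta_T / m_fuel
Q_released = 10.77 * 2.78 = 29.9406 kJ
m_fuel = 1.328 g = 1.328/1000 kg = 0.001328 kg
Hc = 29.9406 / 0.001328 = 22545.63 kJ/kg


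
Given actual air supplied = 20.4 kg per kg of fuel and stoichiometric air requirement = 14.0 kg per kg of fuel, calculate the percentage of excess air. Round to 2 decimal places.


Excess air = actual - stoichiometric = 20.4 - 14.0 = 6.40 kg/kg fuel
Excess air % = (excess / stoich) * 100 = (6.40 / 14.0) * 100 = 45.71%


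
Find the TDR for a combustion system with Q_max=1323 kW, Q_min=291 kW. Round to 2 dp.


TDR = Q_max / Q_min
TDR = 1323 / 291 = 4.55


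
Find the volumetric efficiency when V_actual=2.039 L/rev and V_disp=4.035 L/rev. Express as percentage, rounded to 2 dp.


eta_v = (V_actual / V_disp) * 100
Ratio = 2.039 / 4.035 = 0.5053
eta_v = 0.5053 * 100 = 50.53%


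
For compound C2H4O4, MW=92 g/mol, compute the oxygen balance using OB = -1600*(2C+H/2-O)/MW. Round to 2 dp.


OB = -1600 * (2C + H/2 - O) / MW
Inner = 2*2 + 4/2 - 4 = 2.00
OB = -1600 * 2.00 / 92 = -34.78%


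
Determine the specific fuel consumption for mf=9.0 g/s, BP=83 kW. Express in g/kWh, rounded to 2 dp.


SFC = (mf / BP) * 3600
Rate = 9.0 / 83 = 0.108434 g/(s*kW)
SFC = 0.108434 * 3600 = 390.36 g/kWh


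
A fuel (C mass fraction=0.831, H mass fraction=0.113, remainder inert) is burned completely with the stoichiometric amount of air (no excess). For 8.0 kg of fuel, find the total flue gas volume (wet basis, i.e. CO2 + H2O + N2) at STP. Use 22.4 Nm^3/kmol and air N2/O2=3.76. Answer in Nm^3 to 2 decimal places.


Per kg fuel: CO2 = (C/12 kmol)*22.4 = (0.831/12)*22.4 = 1.55120 Nm^3
Per kg fuel: H2O = (H/2 kmol)*22.4 = (0.113/2)*22.4 = 1.26560 Nm^3
O2 needed per kg fuel = C/12 + H/4 = 0.831/12 + 0.113/4 = 0.09750000 kmol
Per kg fuel: N2 = O2*3.76*22.4 = 0.09750000*3.76*22.4 = 8.21184 Nm^3
Total per kg = 1.55120 + 1.26560 + 8.21184 = 11.02864 Nm^3
Total = 11.02864 * 8.0 = 88.23 Nm^3


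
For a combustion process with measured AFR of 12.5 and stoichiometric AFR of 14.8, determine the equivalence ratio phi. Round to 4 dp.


phi = AFR_stoich / AFR_actual
phi = 14.8 / 12.5 = 1.1840


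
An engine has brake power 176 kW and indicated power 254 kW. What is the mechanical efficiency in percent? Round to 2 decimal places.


eta_mech = (BP / IP) * 100
Ratio = 176 / 254 = 0.6929
eta_mech = 0.6929 * 100 = 69.29%


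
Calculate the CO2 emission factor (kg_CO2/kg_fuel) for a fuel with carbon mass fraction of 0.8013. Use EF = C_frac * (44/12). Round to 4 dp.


EF = C_frac * (M_CO2 / M_C)
EF = 0.8013 * (44/12)
EF = 0.8013 * 3.666667 = 2.9381 kg_CO2/kg_fuel


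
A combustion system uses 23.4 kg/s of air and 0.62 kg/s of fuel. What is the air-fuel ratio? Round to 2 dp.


AFR = m_air / m_fuel
AFR = 23.4 / 0.62 = 37.74


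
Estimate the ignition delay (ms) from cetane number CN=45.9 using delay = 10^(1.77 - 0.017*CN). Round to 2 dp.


delay = 10^(1.77 - 0.017*CN)
Exponent = 1.77 - 0.017*45.9 = 0.9897
delay = 10^0.9897 = 9.77 ms


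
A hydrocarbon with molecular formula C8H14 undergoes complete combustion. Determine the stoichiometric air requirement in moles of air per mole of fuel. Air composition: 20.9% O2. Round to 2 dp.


Balanced combustion: C8H14 + 11.5 O2 -> 8 CO2 + 7 H2O
O2 needed = C + H/4 = 8 + 14/4 = 11.50 moles
Air moles = O2 / 0.209 = 11.50 / 0.209 = 55.02 moles air


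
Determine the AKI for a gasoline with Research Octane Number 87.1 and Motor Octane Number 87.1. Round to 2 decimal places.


AKI = (RON + MON) / 2
AKI = (87.1 + 87.1) / 2
AKI = 174.2 / 2 = 87.10


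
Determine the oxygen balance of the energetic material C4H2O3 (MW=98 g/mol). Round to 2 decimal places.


OB = -1600 * (2C + H/2 - O) / MW
Inner = 2*4 + 2/2 - 3 = 6.00
OB = -1600 * 6.00 / 98 = -97.96%


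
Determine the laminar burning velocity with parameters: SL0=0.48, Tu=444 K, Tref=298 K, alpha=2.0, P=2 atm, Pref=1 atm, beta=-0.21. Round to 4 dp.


SL = SL0 * (Tu/Tref)^alpha * (P/Pref)^beta
T ratio = 444/298 = 1.48993289
(T ratio)^alpha = 1.48993289^2.0 = 2.219900
(P/Pref)^beta = 2^(-0.21) = 0.864537
SL = 0.48 * 2.219900 * 0.864537 = 0.9212 m/s


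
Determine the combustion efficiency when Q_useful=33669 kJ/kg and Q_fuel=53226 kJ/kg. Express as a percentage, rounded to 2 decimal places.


Efficiency = (Q_useful / Q_fuel) * 100
Efficiency = (33669 / 53226) * 100
Efficiency = 0.6326 * 100 = 63.26%


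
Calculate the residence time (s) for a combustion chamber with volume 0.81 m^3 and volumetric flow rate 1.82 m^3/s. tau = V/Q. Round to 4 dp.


tau = V / Q_flow
tau = 0.81 / 1.82 = 0.4451 s


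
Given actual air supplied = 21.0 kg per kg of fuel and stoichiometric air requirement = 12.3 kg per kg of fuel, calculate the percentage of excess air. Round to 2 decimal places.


Excess air = actual - stoichiometric = 21.0 - 12.3 = 8.70 kg/kg fuel
Excess air % = (excess / stoich) * 100 = (8.70 / 12.3) * 100 = 70.73%


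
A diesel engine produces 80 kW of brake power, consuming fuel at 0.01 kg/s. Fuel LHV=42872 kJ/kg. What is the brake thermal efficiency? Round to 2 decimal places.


eta_BTE = (BP / (mf * LHV)) * 100
Denominator = 0.01 * 42872 = 428.7200 kW
eta_BTE = (80 / 428.7200) * 100 = 18.66%


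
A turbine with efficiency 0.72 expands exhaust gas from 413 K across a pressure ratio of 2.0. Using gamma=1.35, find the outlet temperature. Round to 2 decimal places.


T_out = T_in * (1 - eta * (1 - PR^(-(gamma-1)/gamma)))
Exponent = -(1.35-1)/1.35 = -0.25925926
PR^exp = 2.0^(-0.25925926) = 0.83551680
Factor = 1 - 0.72*(1 - 0.83551680) = 0.88157210
T_out = 413 * 0.88157210 = 364.09 K


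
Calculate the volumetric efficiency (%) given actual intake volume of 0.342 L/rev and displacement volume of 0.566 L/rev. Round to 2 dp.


eta_v = (V_actual / V_disp) * 100
Ratio = 0.342 / 0.566 = 0.6042
eta_v = 0.6042 * 100 = 60.42%


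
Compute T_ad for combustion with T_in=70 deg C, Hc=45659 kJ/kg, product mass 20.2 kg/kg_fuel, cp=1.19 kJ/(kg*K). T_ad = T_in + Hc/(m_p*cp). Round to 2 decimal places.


T_ad = T_in + Hc / (m_p * cp)
Denominator = 20.2 * 1.19 = 24.0380
Temperature rise = 45659 / 24.0380 = 1899.45 K
T_ad = 70 + 1899.45 = 1969.45 deg C


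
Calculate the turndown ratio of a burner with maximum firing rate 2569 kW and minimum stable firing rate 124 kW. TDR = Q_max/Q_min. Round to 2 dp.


TDR = Q_max / Q_min
TDR = 2569 / 124 = 20.72


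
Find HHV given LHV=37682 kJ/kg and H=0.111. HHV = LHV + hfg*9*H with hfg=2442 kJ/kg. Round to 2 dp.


HHV = LHV + hfg * 9 * H
Water addition = 2442 * 9 * 0.111 = 2439.558 kJ/kg
HHV = 37682 + 2439.558 = 40121.56 kJ/kg


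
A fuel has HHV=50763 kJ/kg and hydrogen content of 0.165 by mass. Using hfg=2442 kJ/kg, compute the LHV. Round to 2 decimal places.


LHV = HHV - hfg * 9 * H
Water correction = 2442 * 9 * 0.165 = 3626.370 kJ/kg
LHV = 50763 - 3626.370 = 47136.63 kJ/kg


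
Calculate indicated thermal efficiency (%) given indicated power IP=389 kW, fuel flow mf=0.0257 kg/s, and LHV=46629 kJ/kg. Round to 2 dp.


eta_ith = (IP / (mf * LHV)) * 100
Denominator = 0.0257 * 46629 = 1198.3653 kW
eta_ith = (389 / 1198.3653) * 100 = 32.46%


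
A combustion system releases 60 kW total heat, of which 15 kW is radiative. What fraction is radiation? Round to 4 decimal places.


f_rad = Q_rad / Q_total
f_rad = 15 / 60 = 0.2500


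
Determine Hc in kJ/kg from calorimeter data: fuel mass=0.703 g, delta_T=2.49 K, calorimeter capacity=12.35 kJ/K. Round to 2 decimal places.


Hc = C_cal * delta_T / m_fuel
Q_released = 12.35 * 2.49 = 30.7515 kJ
m_fuel = 0.703 g = 0.703/1000 kg = 0.000703 kg
Hc = 30.7515 / 0.000703 = 43743.24 kJ/kg


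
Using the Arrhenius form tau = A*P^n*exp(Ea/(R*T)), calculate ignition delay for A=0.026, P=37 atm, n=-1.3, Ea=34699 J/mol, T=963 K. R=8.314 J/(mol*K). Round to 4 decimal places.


tau = A * P^n * exp(Ea/(R*T))
P^n = 37^(-1.3) = 0.00914824
Ea/(R*T) = 34699/(8.314*963) = 4.333918
exp(Ea/(R*T)) = 76.242391
tau = 0.026 * 0.00914824 * 76.242391 = 0.0181 ms


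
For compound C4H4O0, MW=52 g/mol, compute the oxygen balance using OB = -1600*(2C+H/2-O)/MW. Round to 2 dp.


OB = -1600 * (2C + H/2 - O) / MW
Inner = 2*4 + 4/2 - 0 = 10.00
OB = -1600 * 10.00 / 52 = -307.69%


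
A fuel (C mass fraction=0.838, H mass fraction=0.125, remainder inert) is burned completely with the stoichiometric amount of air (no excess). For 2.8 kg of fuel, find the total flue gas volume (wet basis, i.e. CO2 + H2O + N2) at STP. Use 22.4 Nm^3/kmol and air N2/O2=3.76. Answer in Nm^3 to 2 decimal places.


Per kg fuel: CO2 = (C/12 kmol)*22.4 = (0.838/12)*22.4 = 1.56427 Nm^3
Per kg fuel: H2O = (H/2 kmol)*22.4 = (0.125/2)*22.4 = 1.40000 Nm^3
O2 needed per kg fuel = C/12 + H/4 = 0.838/12 + 0.125/4 = 0.10108333 kmol
Per kg fuel: N2 = O2*3.76*22.4 = 0.10108333*3.76*22.4 = 8.51364 Nm^3
Total per kg = 1.56427 + 1.40000 + 8.51364 = 11.47791 Nm^3
Total = 11.47791 * 2.8 = 32.14 Nm^3


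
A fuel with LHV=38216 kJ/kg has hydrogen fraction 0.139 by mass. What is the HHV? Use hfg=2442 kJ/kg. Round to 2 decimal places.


HHV = LHV + hfg * 9 * H
Water addition = 2442 * 9 * 0.139 = 3054.942 kJ/kg
HHV = 38216 + 3054.942 = 41270.94 kJ/kg


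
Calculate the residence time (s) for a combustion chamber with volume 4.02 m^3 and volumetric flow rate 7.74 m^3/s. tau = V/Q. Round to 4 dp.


tau = V / Q_flow
tau = 4.02 / 7.74 = 0.5194 s


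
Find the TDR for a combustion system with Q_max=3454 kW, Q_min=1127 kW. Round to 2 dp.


TDR = Q_max / Q_min
TDR = 3454 / 1127 = 3.06


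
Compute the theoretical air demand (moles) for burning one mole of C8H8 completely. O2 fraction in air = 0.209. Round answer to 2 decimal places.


Balanced combustion: C8H8 + 10 O2 -> 8 CO2 + 4 H2O
O2 needed = C + H/4 = 8 + 8/4 = 10.00 moles
Air moles = O2 / 0.209 = 10.00 / 0.209 = 47.85 moles air


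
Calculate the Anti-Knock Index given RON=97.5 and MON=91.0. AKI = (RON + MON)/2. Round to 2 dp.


AKI = (RON + MON) / 2
AKI = (97.5 + 91.0) / 2
AKI = 188.5 / 2 = 94.25


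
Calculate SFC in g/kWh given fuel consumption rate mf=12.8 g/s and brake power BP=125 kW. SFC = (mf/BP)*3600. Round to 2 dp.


SFC = (mf / BP) * 3600
Rate = 12.8 / 125 = 0.102400 g/(s*kW)
SFC = 0.102400 * 3600 = 368.64 g/kWh


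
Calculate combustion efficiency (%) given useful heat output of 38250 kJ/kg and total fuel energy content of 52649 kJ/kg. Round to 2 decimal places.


Efficiency = (Q_useful / Q_fuel) * 100
Efficiency = (38250 / 52649) * 100
Efficiency = 0.7265 * 100 = 72.65%


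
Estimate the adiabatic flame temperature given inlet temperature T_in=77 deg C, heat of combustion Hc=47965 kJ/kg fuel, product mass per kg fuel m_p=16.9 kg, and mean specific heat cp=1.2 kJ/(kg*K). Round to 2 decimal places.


T_ad = T_in + Hc / (m_p * cp)
Denominator = 16.9 * 1.2 = 20.2800
Temperature rise = 47965 / 20.2800 = 2365.14 K
T_ad = 77 + 2365.14 = 2442.14 deg C


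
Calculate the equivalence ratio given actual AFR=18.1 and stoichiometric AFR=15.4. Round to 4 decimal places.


phi = AFR_stoich / AFR_actual
phi = 15.4 / 18.1 = 0.8508


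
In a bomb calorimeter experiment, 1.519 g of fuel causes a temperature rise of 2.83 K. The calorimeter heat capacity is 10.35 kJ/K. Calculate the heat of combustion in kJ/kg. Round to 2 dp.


Hc = C_cal * delta_T / m_fuel
Q_released = 10.35 * 2.83 = 29.2905 kJ
m_fuel = 1.519 g = 1.519/1000 kg = 0.001519 kg
Hc = 29.2905 / 0.001519 = 19282.75 kJ/kg


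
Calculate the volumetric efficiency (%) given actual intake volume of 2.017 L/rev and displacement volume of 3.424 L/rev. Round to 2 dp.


eta_v = (V_actual / V_disp) * 100
Ratio = 2.017 / 3.424 = 0.5891
eta_v = 0.5891 * 100 = 58.91%


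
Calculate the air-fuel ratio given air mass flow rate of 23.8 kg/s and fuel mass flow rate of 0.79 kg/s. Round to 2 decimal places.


AFR = m_air / m_fuel
AFR = 23.8 / 0.79 = 30.13


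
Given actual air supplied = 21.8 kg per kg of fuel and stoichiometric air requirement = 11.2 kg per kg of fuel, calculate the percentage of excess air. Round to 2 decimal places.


Excess air = actual - stoichiometric = 21.8 - 11.2 = 10.60 kg/kg fuel
Excess air % = (excess / stoich) * 100 = (10.60 / 11.2) * 100 = 94.64%


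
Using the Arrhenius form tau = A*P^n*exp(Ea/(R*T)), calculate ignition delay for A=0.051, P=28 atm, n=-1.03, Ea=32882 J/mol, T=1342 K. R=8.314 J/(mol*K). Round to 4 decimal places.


tau = A * P^n * exp(Ea/(R*T))
P^n = 28^(-1.03) = 0.03231672
Ea/(R*T) = 32882/(8.314*1342) = 2.947106
exp(Ea/(R*T)) = 19.050732
tau = 0.051 * 0.03231672 * 19.050732 = 0.0314 ms


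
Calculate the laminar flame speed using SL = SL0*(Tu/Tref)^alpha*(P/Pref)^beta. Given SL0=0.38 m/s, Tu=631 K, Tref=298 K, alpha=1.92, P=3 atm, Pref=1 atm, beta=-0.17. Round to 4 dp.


SL = SL0 * (Tu/Tref)^alpha * (P/Pref)^beta
T ratio = 631/298 = 2.11744966
(T ratio)^alpha = 2.11744966^1.92 = 4.222417
(P/Pref)^beta = 3^(-0.17) = 0.829639
SL = 0.38 * 4.222417 * 0.829639 = 1.3312 m/s


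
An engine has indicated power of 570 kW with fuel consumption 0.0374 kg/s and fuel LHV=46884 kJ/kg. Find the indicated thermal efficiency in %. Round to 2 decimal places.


eta_ith = (IP / (mf * LHV)) * 100
Denominator = 0.0374 * 46884 = 1753.4616 kW
eta_ith = (570 / 1753.4616) * 100 = 32.51%


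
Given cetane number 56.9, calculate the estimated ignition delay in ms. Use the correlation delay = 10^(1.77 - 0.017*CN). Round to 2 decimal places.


delay = 10^(1.77 - 0.017*CN)
Exponent = 1.77 - 0.017*56.9 = 0.8027
delay = 10^0.8027 = 6.35 ms


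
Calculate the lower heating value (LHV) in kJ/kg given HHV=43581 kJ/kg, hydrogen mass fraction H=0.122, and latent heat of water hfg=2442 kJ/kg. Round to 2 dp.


LHV = HHV - hfg * 9 * H
Water correction = 2442 * 9 * 0.122 = 2681.316 kJ/kg
LHV = 43581 - 2681.316 = 40899.68 kJ/kg


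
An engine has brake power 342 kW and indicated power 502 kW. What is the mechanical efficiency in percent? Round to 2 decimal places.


eta_mech = (BP / IP) * 100
Ratio = 342 / 502 = 0.6813
eta_mech = 0.6813 * 100 = 68.13%


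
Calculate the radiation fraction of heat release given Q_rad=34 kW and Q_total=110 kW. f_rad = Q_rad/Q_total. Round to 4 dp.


f_rad = Q_rad / Q_total
f_rad = 34 / 110 = 0.3091


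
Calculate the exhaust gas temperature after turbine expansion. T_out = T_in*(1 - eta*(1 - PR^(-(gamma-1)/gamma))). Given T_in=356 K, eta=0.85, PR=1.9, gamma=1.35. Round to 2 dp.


T_out = T_in * (1 - eta * (1 - PR^(-(gamma-1)/gamma)))
Exponent = -(1.35-1)/1.35 = -0.25925926
PR^exp = 1.9^(-0.25925926) = 0.84670193
Factor = 1 - 0.85*(1 - 0.84670193) = 0.86969664
T_out = 356 * 0.86969664 = 309.61 K


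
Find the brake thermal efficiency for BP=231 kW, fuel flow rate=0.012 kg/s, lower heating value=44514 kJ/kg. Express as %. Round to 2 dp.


eta_BTE = (BP / (mf * LHV)) * 100
Denominator = 0.012 * 44514 = 534.1680 kW
eta_BTE = (231 / 534.1680) * 100 = 43.24%


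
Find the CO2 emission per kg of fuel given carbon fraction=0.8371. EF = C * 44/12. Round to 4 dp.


EF = C_frac * (M_CO2 / M_C)
EF = 0.8371 * (44/12)
EF = 0.8371 * 3.666667 = 3.0694 kg_CO2/kg_fuel


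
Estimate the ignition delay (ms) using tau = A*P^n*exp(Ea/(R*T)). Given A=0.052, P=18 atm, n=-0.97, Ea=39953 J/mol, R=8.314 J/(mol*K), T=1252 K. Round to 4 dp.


tau = A * P^n * exp(Ea/(R*T))
P^n = 18^(-0.97) = 0.06058787
Ea/(R*T) = 39953/(8.314*1252) = 3.838266
exp(Ea/(R*T)) = 46.444860
tau = 0.052 * 0.06058787 * 46.444860 = 0.1463 ms


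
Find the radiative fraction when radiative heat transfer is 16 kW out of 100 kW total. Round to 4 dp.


f_rad = Q_rad / Q_total
f_rad = 16 / 100 = 0.1600


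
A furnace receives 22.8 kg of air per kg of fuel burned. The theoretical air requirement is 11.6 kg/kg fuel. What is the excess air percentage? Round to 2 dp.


Excess air = actual - stoichiometric = 22.8 - 11.6 = 11.20 kg/kg fuel
Excess air % = (excess / stoich) * 100 = (11.20 / 11.6) * 100 = 96.55%


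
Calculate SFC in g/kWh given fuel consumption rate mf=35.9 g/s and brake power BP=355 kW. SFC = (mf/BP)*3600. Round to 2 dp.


SFC = (mf / BP) * 3600
Rate = 35.9 / 355 = 0.101127 g/(s*kW)
SFC = 0.101127 * 3600 = 364.06 g/kWh


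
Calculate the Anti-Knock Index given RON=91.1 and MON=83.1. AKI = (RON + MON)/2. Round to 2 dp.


AKI = (RON + MON) / 2
AKI = (91.1 + 83.1) / 2
AKI = 174.2 / 2 = 87.10
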